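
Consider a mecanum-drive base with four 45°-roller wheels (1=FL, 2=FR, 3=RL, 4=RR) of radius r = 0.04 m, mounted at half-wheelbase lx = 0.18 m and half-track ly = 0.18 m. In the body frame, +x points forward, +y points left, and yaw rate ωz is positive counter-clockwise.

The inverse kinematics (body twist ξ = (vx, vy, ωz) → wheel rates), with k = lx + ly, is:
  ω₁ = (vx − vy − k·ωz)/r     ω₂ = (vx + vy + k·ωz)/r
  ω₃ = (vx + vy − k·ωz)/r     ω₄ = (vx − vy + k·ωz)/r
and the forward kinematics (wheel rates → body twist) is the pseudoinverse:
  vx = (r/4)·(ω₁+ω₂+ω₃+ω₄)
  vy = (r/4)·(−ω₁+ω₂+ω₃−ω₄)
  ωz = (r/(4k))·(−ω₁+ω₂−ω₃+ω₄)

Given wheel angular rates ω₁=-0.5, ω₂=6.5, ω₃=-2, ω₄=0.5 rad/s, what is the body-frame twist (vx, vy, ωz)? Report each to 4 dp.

k = lx + ly = 0.18 + 0.18 = 0.3600
ω₁+ω₂+ω₃+ω₄ = 4.5000  →  vx = (0.04/4)·4.5000 = 0.0450
−ω₁+ω₂+ω₃−ω₄ = 4.5000  →  vy = (0.04/4)·4.5000 = 0.0450
−ω₁+ω₂−ω₃+ω₄ = 9.5000  →  ωz = (0.04/1.4400)·9.5000 = 0.2639

(0.0450, 0.0450, 0.2639)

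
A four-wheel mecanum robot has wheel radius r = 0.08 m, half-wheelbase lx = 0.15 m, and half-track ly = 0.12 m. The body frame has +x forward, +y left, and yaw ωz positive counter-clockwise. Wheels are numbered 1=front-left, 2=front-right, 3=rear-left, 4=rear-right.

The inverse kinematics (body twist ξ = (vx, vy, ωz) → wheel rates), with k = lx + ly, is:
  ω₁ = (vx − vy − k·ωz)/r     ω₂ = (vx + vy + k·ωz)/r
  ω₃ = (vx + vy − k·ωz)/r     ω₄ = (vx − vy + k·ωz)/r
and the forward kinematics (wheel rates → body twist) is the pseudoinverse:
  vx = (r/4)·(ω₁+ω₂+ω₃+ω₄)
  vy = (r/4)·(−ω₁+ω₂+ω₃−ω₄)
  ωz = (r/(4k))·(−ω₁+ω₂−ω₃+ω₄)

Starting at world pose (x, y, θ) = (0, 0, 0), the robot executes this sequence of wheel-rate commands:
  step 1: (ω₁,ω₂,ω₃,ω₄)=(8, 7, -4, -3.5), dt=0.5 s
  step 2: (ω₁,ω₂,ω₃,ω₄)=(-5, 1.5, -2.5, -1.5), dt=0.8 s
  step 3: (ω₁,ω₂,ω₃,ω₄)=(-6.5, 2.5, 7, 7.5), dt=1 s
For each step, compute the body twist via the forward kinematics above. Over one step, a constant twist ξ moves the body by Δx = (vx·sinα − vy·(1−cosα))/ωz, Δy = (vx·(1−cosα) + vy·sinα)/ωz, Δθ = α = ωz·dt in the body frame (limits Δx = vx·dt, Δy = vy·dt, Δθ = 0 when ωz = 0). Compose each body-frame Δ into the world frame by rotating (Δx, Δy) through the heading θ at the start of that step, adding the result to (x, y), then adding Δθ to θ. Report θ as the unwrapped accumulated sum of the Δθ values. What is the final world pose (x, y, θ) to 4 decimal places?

step 1: ξ=(vx,vy,ωz)=(0.1500, -0.0300, -0.0370), dt=0.5 → body Δ=(0.0749, -0.0157, -0.0185) → world pose (0.0749, -0.0157, -0.0185)
step 2: ξ=(vx,vy,ωz)=(-0.1500, 0.1100, 0.5556), dt=0.8 → body Δ=(-0.1353, 0.0589, 0.4444) → world pose (-0.0594, 0.0457, 0.4259)
step 3: ξ=(vx,vy,ωz)=(0.2100, 0.1700, 0.7037), dt=1.0 → body Δ=(0.1357, 0.2272, 0.7037) → world pose (-0.0296, 0.3087, 1.1296)

(-0.0296, 0.3087, 1.1296)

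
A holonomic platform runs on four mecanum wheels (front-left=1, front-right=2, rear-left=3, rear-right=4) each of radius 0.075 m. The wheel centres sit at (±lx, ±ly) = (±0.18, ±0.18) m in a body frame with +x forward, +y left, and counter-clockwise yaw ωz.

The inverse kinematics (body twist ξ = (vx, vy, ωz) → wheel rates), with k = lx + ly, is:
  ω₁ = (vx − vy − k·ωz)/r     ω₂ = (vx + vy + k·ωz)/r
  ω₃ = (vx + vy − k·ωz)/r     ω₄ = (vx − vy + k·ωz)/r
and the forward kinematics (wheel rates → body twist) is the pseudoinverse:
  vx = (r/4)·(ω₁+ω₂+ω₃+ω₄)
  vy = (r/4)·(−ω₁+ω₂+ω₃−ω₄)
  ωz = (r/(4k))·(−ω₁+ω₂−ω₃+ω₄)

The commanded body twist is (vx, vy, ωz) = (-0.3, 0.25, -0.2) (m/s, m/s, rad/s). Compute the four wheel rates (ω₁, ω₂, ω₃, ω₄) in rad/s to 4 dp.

(-6.3733, -1.6267, 0.2933, -8.2933)

k = lx + ly = 0.18 + 0.18 = 0.3600;  k·ωz = 0.3600·-0.2 = -0.0720
ω₁ (FL) = (vx − vy − k·ωz)/r = -0.4780/0.075 = -6.3733
ω₂ (FR) = (vx + vy + k·ωz)/r = -0.1220/0.075 = -1.6267
ω₃ (RL) = (vx + vy − k·ωz)/r = 0.0220/0.075 = 0.2933
ω₄ (RR) = (vx − vy + k·ωz)/r = -0.6220/0.075 = -8.2933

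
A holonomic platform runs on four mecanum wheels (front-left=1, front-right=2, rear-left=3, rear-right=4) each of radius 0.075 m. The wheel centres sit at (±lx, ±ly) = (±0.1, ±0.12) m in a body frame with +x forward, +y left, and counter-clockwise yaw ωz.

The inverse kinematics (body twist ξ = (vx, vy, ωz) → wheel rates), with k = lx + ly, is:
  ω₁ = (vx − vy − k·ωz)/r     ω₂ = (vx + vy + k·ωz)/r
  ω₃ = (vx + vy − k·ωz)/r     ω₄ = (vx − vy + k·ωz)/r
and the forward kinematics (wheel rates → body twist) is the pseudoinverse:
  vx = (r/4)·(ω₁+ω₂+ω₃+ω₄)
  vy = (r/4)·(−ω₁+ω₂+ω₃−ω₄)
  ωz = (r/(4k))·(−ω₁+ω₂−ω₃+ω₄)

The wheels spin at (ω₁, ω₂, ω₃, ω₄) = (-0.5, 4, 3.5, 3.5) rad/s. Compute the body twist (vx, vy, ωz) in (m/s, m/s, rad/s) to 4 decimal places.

k = lx + ly = 0.1 + 0.12 = 0.2200
ω₁+ω₂+ω₃+ω₄ = 10.5000  →  vx = (0.075/4)·10.5000 = 0.1969
−ω₁+ω₂+ω₃−ω₄ = 4.5000  →  vy = (0.075/4)·4.5000 = 0.0844
−ω₁+ω₂−ω₃+ω₄ = 4.5000  →  ωz = (0.075/0.8800)·4.5000 = 0.3835

(0.1969, 0.0844, 0.3835)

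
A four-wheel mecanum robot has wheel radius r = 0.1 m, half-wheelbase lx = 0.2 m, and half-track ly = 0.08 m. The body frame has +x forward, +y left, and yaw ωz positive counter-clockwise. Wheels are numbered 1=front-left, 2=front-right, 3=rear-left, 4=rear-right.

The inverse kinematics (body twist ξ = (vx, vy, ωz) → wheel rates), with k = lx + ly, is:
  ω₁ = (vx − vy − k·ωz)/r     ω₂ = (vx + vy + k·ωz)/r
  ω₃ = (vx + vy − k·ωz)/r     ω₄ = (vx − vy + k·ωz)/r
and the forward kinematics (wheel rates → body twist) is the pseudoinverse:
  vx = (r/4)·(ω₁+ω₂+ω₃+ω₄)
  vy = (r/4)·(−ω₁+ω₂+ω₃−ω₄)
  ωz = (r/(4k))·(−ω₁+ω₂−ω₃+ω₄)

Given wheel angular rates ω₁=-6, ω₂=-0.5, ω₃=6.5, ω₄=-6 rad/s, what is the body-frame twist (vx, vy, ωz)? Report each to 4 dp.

k = lx + ly = 0.2 + 0.08 = 0.2800
ω₁+ω₂+ω₃+ω₄ = -6.0000  →  vx = (0.1/4)·-6.0000 = -0.1500
−ω₁+ω₂+ω₃−ω₄ = 18.0000  →  vy = (0.1/4)·18.0000 = 0.4500
−ω₁+ω₂−ω₃+ω₄ = -7.0000  →  ωz = (0.1/1.1200)·-7.0000 = -0.6250

(-0.1500, 0.4500, -0.6250)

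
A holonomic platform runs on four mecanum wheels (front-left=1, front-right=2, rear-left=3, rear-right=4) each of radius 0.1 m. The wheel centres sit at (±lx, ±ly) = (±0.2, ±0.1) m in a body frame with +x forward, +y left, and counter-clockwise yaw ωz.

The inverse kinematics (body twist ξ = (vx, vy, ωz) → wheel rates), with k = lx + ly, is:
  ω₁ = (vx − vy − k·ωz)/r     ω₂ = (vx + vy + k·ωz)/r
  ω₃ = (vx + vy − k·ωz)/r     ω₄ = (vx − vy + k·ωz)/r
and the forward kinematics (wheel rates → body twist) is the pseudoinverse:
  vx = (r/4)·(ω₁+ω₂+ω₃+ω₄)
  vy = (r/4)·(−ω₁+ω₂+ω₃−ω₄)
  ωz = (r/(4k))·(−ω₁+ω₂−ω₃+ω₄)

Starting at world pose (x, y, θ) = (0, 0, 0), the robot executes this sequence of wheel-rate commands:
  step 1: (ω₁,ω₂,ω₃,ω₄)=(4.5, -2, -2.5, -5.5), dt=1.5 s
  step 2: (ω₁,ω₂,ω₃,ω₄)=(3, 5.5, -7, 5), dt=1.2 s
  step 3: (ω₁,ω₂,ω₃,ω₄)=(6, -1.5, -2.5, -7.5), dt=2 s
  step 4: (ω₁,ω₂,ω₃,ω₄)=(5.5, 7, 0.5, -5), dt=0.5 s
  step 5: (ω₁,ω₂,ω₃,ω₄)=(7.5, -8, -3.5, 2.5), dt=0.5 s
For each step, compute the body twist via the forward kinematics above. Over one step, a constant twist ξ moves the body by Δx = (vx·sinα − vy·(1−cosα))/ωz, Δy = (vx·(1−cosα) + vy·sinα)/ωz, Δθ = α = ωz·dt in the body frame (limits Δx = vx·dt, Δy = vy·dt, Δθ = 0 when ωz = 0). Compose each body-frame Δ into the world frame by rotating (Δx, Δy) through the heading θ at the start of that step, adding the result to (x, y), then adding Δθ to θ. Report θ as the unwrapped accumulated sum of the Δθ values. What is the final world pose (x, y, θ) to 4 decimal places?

step 1: ξ=(vx,vy,ωz)=(-0.1375, -0.0875, -0.7917), dt=1.5 → body Δ=(-0.2303, 0.0062, -1.1875) → world pose (-0.2303, 0.0062, -1.1875)
step 2: ξ=(vx,vy,ωz)=(0.1625, -0.2375, 1.2083), dt=1.2 → body Δ=(0.3064, -0.0768, 1.4500) → world pose (-0.1870, -0.3067, 0.2625)
step 3: ξ=(vx,vy,ωz)=(-0.1375, -0.0625, -1.0417), dt=2.0 → body Δ=(-0.2045, 0.1444, -2.0833) → world pose (-0.4219, -0.2202, -1.8208)
step 4: ξ=(vx,vy,ωz)=(0.2000, 0.1750, -0.3333), dt=0.5 → body Δ=(0.1068, 0.0788, -0.1667) → world pose (-0.3720, -0.3432, -1.9875)
step 5: ξ=(vx,vy,ωz)=(-0.0375, -0.5375, -0.7917), dt=0.5 → body Δ=(-0.0708, -0.2581, -0.3958) → world pose (-0.5794, -0.1740, -2.3833)

(-0.5794, -0.1740, -2.3833)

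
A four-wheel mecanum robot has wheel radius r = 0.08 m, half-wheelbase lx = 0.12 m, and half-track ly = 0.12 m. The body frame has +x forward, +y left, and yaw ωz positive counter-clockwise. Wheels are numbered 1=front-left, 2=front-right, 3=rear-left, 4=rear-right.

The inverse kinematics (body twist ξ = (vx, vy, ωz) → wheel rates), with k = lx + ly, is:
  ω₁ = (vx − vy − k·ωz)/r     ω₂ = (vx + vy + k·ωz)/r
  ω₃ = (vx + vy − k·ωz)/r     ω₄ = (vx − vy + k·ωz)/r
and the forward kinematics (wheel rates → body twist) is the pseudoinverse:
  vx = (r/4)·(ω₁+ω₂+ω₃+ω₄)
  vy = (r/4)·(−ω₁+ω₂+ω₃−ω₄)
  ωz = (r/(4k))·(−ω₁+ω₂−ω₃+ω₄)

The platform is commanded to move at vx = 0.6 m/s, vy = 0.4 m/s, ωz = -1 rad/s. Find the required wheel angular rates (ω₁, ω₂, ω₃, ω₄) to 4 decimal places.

(5.5000, 9.5000, 15.5000, -0.5000)

k = lx + ly = 0.12 + 0.12 = 0.2400;  k·ωz = 0.2400·-1 = -0.2400
ω₁ (FL) = (vx − vy − k·ωz)/r = 0.4400/0.08 = 5.5000
ω₂ (FR) = (vx + vy + k·ωz)/r = 0.7600/0.08 = 9.5000
ω₃ (RL) = (vx + vy − k·ωz)/r = 1.2400/0.08 = 15.5000
ω₄ (RR) = (vx − vy + k·ωz)/r = -0.0400/0.08 = -0.5000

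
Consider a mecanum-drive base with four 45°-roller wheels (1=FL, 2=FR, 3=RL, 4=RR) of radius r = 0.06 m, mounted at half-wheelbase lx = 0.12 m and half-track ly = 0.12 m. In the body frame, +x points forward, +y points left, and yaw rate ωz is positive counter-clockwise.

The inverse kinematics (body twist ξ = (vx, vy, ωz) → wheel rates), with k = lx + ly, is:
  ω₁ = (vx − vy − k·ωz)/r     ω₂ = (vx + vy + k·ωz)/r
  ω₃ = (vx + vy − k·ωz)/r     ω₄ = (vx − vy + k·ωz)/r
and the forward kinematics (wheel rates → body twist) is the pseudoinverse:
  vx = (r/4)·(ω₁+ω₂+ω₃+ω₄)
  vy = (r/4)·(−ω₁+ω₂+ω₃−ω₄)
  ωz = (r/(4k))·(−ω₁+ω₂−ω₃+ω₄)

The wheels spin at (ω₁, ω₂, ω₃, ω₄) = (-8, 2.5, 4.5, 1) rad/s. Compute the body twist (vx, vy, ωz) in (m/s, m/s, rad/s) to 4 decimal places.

(0.0000, 0.2100, 0.4375)

k = lx + ly = 0.12 + 0.12 = 0.2400
ω₁+ω₂+ω₃+ω₄ = 0.0000  →  vx = (0.06/4)·0.0000 = 0.0000
−ω₁+ω₂+ω₃−ω₄ = 14.0000  →  vy = (0.06/4)·14.0000 = 0.2100
−ω₁+ω₂−ω₃+ω₄ = 7.0000  →  ωz = (0.06/0.9600)·7.0000 = 0.4375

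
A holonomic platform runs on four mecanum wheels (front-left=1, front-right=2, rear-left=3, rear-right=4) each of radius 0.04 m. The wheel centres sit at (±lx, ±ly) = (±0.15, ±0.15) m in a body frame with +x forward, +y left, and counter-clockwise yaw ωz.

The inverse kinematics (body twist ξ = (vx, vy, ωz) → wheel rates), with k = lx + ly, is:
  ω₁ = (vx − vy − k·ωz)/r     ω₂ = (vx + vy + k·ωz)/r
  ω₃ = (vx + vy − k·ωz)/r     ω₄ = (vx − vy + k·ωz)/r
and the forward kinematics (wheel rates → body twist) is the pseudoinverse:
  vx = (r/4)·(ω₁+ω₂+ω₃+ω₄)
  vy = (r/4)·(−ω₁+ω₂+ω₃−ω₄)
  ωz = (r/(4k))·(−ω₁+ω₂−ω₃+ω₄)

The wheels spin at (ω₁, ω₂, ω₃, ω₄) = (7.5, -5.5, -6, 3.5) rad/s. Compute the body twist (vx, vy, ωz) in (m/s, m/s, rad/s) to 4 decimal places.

k = lx + ly = 0.15 + 0.15 = 0.3000
ω₁+ω₂+ω₃+ω₄ = -0.5000  →  vx = (0.04/4)·-0.5000 = -0.0050
−ω₁+ω₂+ω₃−ω₄ = -22.5000  →  vy = (0.04/4)·-22.5000 = -0.2250
−ω₁+ω₂−ω₃+ω₄ = -3.5000  →  ωz = (0.04/1.2000)·-3.5000 = -0.1167

(-0.0050, -0.2250, -0.1167)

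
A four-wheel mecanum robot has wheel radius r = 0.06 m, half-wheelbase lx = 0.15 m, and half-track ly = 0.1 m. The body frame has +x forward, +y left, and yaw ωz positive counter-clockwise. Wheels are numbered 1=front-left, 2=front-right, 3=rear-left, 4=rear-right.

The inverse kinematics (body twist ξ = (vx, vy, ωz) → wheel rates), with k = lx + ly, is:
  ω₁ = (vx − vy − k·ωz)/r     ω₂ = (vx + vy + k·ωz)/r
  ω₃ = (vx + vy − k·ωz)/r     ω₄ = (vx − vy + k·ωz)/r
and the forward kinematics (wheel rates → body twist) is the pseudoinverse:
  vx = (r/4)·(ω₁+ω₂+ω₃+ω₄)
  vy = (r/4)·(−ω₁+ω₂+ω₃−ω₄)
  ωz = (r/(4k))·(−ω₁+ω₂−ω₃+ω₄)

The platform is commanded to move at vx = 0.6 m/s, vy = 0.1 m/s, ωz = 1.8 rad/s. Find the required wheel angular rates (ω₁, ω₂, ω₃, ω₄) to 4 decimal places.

k = lx + ly = 0.15 + 0.1 = 0.2500;  k·ωz = 0.2500·1.8 = 0.4500
ω₁ (FL) = (vx − vy − k·ωz)/r = 0.0500/0.06 = 0.8333
ω₂ (FR) = (vx + vy + k·ωz)/r = 1.1500/0.06 = 19.1667
ω₃ (RL) = (vx + vy − k·ωz)/r = 0.2500/0.06 = 4.1667
ω₄ (RR) = (vx − vy + k·ωz)/r = 0.9500/0.06 = 15.8333

(0.8333, 19.1667, 4.1667, 15.8333)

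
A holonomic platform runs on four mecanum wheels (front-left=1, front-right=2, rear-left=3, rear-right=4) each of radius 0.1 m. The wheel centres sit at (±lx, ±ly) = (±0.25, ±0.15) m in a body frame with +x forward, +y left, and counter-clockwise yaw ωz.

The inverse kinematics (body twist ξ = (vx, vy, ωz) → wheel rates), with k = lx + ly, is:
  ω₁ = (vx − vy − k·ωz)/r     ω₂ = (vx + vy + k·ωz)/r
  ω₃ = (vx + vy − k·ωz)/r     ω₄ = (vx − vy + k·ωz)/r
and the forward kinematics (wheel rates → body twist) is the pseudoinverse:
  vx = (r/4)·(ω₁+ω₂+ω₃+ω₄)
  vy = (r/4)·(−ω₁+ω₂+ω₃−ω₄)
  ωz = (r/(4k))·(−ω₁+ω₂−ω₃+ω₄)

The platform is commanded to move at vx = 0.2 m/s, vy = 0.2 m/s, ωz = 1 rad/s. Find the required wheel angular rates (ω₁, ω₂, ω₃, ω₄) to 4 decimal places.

(-4.0000, 8.0000, 0.0000, 4.0000)

k = lx + ly = 0.25 + 0.15 = 0.4000;  k·ωz = 0.4000·1 = 0.4000
ω₁ (FL) = (vx − vy − k·ωz)/r = -0.4000/0.1 = -4.0000
ω₂ (FR) = (vx + vy + k·ωz)/r = 0.8000/0.1 = 8.0000
ω₃ (RL) = (vx + vy − k·ωz)/r = 0.0000/0.1 = 0.0000
ω₄ (RR) = (vx − vy + k·ωz)/r = 0.4000/0.1 = 4.0000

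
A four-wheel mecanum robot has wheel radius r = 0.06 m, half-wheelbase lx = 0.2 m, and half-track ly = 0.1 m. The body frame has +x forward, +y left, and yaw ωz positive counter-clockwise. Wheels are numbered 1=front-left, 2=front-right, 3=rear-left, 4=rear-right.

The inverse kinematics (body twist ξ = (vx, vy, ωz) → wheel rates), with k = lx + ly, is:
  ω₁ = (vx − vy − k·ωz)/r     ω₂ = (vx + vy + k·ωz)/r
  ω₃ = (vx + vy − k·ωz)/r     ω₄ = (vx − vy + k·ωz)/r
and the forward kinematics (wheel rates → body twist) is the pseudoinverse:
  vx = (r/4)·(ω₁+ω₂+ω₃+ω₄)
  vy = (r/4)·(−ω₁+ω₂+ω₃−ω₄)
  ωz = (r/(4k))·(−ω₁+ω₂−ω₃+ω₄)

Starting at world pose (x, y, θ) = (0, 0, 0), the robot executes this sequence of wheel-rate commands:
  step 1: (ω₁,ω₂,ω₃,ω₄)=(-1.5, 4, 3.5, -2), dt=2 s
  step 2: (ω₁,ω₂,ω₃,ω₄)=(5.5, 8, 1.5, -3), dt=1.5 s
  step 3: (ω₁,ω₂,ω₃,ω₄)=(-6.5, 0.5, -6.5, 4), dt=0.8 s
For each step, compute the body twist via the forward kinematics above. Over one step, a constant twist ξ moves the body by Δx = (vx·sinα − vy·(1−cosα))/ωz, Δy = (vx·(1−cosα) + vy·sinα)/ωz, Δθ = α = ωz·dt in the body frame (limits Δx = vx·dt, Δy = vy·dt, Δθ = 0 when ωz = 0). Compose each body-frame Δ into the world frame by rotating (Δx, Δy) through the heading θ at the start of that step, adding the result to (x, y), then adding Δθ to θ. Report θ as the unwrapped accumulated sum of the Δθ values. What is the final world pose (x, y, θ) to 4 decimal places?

(0.3110, 0.4065, 0.5500)

step 1: ξ=(vx,vy,ωz)=(0.0600, 0.1650, 0.0000), dt=2.0 → body Δ=(0.1200, 0.3300, 0.0000) → world pose (0.1200, 0.3300, 0.0000)
step 2: ξ=(vx,vy,ωz)=(0.1800, 0.1050, -0.1000), dt=1.5 → body Δ=(0.2808, 0.1367, -0.1500) → world pose (0.4008, 0.4667, -0.1500)
step 3: ξ=(vx,vy,ωz)=(-0.1275, -0.0525, 0.8750), dt=0.8 → body Δ=(-0.0798, -0.0729, 0.7000) → world pose (0.3110, 0.4065, 0.5500)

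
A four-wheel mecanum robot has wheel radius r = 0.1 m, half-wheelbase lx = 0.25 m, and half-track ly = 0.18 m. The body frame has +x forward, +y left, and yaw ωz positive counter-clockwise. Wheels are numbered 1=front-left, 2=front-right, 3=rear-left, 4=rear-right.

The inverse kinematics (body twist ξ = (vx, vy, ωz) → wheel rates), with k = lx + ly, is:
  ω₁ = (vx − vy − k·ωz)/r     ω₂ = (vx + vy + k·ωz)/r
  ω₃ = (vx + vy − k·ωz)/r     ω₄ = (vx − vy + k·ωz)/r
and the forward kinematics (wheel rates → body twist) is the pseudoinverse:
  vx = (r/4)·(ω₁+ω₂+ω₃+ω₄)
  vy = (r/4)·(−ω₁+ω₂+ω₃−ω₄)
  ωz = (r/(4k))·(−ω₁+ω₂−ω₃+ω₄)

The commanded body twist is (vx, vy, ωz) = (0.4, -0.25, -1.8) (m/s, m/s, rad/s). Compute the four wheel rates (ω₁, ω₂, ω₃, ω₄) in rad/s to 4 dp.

k = lx + ly = 0.25 + 0.18 = 0.4300;  k·ωz = 0.4300·-1.8 = -0.7740
ω₁ (FL) = (vx − vy − k·ωz)/r = 1.4240/0.1 = 14.2400
ω₂ (FR) = (vx + vy + k·ωz)/r = -0.6240/0.1 = -6.2400
ω₃ (RL) = (vx + vy − k·ωz)/r = 0.9240/0.1 = 9.2400
ω₄ (RR) = (vx − vy + k·ωz)/r = -0.1240/0.1 = -1.2400

(14.2400, -6.2400, 9.2400, -1.2400)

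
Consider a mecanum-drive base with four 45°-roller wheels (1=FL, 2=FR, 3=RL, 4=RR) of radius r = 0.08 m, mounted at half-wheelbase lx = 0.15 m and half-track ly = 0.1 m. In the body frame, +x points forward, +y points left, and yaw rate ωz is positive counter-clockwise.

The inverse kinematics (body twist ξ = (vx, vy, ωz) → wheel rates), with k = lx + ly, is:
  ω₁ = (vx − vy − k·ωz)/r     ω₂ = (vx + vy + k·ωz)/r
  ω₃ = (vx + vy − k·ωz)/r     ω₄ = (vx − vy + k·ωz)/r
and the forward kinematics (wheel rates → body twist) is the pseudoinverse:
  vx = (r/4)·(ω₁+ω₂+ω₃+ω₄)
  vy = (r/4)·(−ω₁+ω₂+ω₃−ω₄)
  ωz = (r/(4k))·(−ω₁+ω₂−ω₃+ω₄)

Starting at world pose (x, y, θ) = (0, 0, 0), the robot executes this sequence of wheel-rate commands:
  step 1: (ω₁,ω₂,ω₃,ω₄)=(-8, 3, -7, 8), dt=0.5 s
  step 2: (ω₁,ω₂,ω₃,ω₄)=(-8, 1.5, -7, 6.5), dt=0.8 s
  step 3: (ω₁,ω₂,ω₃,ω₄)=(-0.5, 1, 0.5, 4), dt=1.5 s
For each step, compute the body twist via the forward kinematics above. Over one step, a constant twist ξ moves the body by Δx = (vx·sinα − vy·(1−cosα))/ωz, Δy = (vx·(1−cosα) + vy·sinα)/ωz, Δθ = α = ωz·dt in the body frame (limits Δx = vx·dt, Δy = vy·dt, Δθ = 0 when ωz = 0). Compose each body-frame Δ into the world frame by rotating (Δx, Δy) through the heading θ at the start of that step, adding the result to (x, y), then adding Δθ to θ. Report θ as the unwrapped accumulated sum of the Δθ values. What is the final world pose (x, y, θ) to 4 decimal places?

step 1: ξ=(vx,vy,ωz)=(-0.0800, -0.0800, 2.0800), dt=0.5 → body Δ=(-0.0142, -0.0522, 1.0400) → world pose (-0.0142, -0.0522, 1.0400)
step 2: ξ=(vx,vy,ωz)=(-0.1400, -0.0800, 1.8400), dt=0.8 → body Δ=(-0.0365, -0.1118, 1.4720) → world pose (0.0638, -0.1403, 2.5120)
step 3: ξ=(vx,vy,ωz)=(0.1000, -0.0400, 0.4000), dt=1.5 → body Δ=(0.1586, -0.0128, 0.6000) → world pose (-0.0569, -0.0365, 3.1120)

(-0.0569, -0.0365, 3.1120)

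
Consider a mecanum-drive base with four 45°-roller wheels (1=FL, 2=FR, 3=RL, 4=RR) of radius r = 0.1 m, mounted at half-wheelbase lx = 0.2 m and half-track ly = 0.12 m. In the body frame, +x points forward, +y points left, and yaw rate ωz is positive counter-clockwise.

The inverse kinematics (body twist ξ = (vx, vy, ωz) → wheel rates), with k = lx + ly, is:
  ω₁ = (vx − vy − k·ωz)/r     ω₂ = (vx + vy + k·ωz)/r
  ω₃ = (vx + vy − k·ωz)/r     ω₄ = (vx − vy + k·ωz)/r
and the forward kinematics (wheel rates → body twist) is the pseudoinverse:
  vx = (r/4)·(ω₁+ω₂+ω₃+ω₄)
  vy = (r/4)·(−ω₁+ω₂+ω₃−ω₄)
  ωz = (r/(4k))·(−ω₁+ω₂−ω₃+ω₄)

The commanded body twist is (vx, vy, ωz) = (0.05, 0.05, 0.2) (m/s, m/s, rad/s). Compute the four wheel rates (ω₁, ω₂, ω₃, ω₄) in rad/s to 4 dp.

k = lx + ly = 0.2 + 0.12 = 0.3200;  k·ωz = 0.3200·0.2 = 0.0640
ω₁ (FL) = (vx − vy − k·ωz)/r = -0.0640/0.1 = -0.6400
ω₂ (FR) = (vx + vy + k·ωz)/r = 0.1640/0.1 = 1.6400
ω₃ (RL) = (vx + vy − k·ωz)/r = 0.0360/0.1 = 0.3600
ω₄ (RR) = (vx − vy + k·ωz)/r = 0.0640/0.1 = 0.6400

(-0.6400, 1.6400, 0.3600, 0.6400)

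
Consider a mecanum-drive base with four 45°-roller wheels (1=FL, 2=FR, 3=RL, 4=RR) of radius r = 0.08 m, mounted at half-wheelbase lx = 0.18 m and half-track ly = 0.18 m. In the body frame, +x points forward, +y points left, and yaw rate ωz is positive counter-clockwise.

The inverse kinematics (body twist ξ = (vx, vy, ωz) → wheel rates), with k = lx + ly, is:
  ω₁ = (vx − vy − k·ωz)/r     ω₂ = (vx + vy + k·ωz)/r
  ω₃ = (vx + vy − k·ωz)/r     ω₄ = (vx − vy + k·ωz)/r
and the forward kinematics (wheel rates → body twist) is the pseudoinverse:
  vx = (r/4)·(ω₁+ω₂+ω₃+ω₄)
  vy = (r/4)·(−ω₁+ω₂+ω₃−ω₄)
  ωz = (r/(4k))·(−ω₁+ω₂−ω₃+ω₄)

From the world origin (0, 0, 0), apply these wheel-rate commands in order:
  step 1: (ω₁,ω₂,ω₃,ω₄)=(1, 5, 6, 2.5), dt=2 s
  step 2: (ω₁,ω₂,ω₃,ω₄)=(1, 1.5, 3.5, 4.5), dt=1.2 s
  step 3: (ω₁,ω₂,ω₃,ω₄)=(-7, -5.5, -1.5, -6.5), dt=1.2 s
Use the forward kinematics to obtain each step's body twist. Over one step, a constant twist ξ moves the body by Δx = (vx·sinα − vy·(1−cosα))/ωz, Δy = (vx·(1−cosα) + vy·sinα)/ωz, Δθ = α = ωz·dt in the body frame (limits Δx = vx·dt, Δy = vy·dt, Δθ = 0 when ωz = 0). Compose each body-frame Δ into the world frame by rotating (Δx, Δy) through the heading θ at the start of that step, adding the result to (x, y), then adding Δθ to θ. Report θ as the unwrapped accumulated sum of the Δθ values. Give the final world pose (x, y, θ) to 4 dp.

step 1: ξ=(vx,vy,ωz)=(0.2900, 0.1500, 0.0278), dt=2.0 → body Δ=(0.5714, 0.3160, 0.0556) → world pose (0.5714, 0.3160, 0.0556)
step 2: ξ=(vx,vy,ωz)=(0.2100, -0.0100, 0.0833), dt=1.2 → body Δ=(0.2522, 0.0006, 0.1000) → world pose (0.8231, 0.3306, 0.1556)
step 3: ξ=(vx,vy,ωz)=(-0.4100, 0.1300, -0.1944), dt=1.2 → body Δ=(-0.4694, 0.2117, -0.2333) → world pose (0.3266, 0.4670, -0.0778)

(0.3266, 0.4670, -0.0778)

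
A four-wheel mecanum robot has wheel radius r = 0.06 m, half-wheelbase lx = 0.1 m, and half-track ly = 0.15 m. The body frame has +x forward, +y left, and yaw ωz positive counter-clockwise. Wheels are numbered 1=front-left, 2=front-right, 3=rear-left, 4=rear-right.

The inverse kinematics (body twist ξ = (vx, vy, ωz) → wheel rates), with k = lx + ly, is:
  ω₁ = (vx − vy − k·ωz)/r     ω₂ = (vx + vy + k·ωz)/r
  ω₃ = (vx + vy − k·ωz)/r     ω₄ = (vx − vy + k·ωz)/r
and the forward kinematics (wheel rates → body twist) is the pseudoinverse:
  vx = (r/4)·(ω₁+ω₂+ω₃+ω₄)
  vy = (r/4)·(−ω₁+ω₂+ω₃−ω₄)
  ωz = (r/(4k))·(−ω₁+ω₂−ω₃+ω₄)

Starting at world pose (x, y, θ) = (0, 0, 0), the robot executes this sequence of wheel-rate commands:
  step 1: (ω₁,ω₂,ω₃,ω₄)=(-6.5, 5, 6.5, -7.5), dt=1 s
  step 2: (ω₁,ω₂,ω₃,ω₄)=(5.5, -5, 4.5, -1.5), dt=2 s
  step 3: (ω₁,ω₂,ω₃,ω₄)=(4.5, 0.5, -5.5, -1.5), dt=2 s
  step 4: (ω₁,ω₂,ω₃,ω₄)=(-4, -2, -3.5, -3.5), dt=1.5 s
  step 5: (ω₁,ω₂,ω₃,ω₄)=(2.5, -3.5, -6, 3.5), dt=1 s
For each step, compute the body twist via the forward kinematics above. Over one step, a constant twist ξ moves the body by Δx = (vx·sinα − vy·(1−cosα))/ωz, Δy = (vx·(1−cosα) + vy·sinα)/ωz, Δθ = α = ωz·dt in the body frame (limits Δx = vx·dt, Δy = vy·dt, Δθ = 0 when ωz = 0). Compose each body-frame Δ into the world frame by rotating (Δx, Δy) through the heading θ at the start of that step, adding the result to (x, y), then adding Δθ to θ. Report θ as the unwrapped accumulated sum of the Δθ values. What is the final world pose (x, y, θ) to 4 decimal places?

(-0.2839, 0.7874, -1.7400)

step 1: ξ=(vx,vy,ωz)=(-0.0375, 0.3825, -0.1500), dt=1.0 → body Δ=(-0.0087, 0.3839, -0.1500) → world pose (-0.0087, 0.3839, -0.1500)
step 2: ξ=(vx,vy,ωz)=(0.0525, -0.0675, -0.9900), dt=2.0 → body Δ=(-0.0467, -0.1367, -1.9800) → world pose (-0.0753, 0.2557, -2.1300)
step 3: ξ=(vx,vy,ωz)=(-0.0300, -0.1200, 0.0000), dt=2.0 → body Δ=(-0.0600, -0.2400, 0.0000) → world pose (-0.2469, 0.4339, -2.1300)
step 4: ξ=(vx,vy,ωz)=(-0.1950, 0.0300, 0.1200), dt=1.5 → body Δ=(-0.2950, 0.0185, 0.1800) → world pose (-0.0747, 0.6741, -1.9500)
step 5: ξ=(vx,vy,ωz)=(-0.0525, -0.2325, 0.2100), dt=1.0 → body Δ=(-0.0278, -0.2363, 0.2100) → world pose (-0.2839, 0.7874, -1.7400)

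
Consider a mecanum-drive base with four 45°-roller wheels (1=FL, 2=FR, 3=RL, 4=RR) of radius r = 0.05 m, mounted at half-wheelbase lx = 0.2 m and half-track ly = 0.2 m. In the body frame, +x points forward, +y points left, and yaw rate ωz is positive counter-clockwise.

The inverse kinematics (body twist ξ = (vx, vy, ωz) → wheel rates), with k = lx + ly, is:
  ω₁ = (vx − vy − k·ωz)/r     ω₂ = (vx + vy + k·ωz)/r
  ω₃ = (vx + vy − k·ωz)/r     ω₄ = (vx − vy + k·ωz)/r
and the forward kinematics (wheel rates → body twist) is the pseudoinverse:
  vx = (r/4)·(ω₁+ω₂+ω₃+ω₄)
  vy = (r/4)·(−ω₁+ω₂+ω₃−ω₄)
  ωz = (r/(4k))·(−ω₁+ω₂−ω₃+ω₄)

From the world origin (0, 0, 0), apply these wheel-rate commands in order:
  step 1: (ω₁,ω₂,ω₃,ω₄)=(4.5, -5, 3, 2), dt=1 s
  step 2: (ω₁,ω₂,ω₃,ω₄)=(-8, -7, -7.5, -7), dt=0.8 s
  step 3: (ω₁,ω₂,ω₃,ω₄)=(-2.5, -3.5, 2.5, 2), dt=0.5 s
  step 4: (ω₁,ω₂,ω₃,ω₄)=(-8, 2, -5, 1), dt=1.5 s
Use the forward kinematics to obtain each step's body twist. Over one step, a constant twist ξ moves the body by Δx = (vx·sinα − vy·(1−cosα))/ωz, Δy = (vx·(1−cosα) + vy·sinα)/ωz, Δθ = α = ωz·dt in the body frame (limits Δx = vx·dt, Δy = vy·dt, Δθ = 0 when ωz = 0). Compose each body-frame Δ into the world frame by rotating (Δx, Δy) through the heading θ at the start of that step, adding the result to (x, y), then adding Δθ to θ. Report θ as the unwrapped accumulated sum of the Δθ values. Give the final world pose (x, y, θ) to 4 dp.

step 1: ξ=(vx,vy,ωz)=(0.0563, -0.1062, -0.3281), dt=1.0 → body Δ=(0.0380, -0.1135, -0.3281) → world pose (0.0380, -0.1135, -0.3281)
step 2: ξ=(vx,vy,ωz)=(-0.3688, 0.0063, 0.0469), dt=0.8 → body Δ=(-0.2950, -0.0005, 0.0375) → world pose (-0.2415, -0.0189, -0.2906)
step 3: ξ=(vx,vy,ωz)=(-0.0188, -0.0063, -0.0469), dt=0.5 → body Δ=(-0.0094, -0.0030, -0.0234) → world pose (-0.2514, -0.0191, -0.3141)
step 4: ξ=(vx,vy,ωz)=(-0.1250, 0.0500, 0.5000), dt=1.5 → body Δ=(-0.1972, 0.0011, 0.7500) → world pose (-0.4386, 0.0428, 0.4359)

(-0.4386, 0.0428, 0.4359)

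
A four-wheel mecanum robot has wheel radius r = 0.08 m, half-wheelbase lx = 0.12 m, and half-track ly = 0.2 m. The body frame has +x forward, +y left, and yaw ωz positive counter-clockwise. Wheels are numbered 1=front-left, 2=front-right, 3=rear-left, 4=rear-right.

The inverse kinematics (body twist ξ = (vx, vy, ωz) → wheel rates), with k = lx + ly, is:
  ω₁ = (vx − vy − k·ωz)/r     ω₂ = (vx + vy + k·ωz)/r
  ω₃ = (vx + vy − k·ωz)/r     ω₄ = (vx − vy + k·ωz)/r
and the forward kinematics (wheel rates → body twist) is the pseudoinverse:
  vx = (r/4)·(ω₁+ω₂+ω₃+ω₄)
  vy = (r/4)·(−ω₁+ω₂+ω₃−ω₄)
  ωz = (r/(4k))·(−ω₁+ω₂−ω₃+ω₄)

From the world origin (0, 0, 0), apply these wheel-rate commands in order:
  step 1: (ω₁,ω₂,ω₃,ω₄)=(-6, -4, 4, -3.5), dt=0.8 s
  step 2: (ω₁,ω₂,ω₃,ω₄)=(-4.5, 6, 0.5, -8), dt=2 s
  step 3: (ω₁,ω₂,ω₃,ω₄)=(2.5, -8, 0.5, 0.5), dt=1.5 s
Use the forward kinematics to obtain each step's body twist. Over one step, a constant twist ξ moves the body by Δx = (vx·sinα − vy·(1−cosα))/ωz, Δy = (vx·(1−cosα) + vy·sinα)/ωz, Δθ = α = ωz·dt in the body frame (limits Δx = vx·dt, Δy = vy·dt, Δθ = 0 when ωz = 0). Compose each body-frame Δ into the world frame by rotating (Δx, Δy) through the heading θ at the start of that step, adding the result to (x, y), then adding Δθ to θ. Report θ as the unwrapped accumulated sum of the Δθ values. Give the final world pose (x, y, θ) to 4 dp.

step 1: ξ=(vx,vy,ωz)=(-0.1900, 0.1900, -0.3438), dt=0.8 → body Δ=(-0.1293, 0.1709, -0.2750) → world pose (-0.1293, 0.1709, -0.2750)
step 2: ξ=(vx,vy,ωz)=(-0.1200, 0.3800, 0.1250), dt=2.0 → body Δ=(-0.3320, 0.7223, 0.2500) → world pose (-0.2527, 0.9561, -0.0250)
step 3: ξ=(vx,vy,ωz)=(-0.0900, -0.2100, -0.6562), dt=1.5 → body Δ=(-0.2571, -0.2053, -0.9844) → world pose (-0.5149, 0.7573, -1.0094)

(-0.5149, 0.7573, -1.0094)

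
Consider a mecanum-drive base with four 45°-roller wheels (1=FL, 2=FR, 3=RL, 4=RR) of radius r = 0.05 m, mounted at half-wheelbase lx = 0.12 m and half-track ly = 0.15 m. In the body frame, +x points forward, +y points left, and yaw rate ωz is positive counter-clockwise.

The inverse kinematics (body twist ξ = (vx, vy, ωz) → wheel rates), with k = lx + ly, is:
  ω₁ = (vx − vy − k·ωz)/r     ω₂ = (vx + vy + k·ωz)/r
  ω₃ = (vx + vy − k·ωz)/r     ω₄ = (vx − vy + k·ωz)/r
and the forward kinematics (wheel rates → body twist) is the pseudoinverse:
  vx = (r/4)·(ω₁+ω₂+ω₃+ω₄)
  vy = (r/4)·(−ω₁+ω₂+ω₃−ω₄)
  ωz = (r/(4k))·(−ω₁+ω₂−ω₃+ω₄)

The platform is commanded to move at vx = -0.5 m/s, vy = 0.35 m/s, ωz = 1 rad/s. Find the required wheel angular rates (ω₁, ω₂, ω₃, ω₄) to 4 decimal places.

(-22.4000, 2.4000, -8.4000, -11.6000)

k = lx + ly = 0.12 + 0.15 = 0.2700;  k·ωz = 0.2700·1 = 0.2700
ω₁ (FL) = (vx − vy − k·ωz)/r = -1.1200/0.05 = -22.4000
ω₂ (FR) = (vx + vy + k·ωz)/r = 0.1200/0.05 = 2.4000
ω₃ (RL) = (vx + vy − k·ωz)/r = -0.4200/0.05 = -8.4000
ω₄ (RR) = (vx − vy + k·ωz)/r = -0.5800/0.05 = -11.6000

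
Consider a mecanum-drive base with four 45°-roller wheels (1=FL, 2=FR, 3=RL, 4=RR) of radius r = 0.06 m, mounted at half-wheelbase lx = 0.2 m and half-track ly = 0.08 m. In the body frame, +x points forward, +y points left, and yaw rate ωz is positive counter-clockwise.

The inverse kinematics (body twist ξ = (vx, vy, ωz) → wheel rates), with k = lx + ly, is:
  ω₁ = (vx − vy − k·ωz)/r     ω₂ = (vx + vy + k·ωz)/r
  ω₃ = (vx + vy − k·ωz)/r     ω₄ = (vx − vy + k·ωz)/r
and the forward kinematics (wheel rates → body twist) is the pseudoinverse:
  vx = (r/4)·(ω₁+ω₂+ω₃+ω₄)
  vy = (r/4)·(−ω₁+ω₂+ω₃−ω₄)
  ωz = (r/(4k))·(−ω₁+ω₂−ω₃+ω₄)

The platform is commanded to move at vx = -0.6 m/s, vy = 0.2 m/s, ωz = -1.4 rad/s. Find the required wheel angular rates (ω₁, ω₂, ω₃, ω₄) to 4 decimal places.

(-6.8000, -13.2000, -0.1333, -19.8667)

k = lx + ly = 0.2 + 0.08 = 0.2800;  k·ωz = 0.2800·-1.4 = -0.3920
ω₁ (FL) = (vx − vy − k·ωz)/r = -0.4080/0.06 = -6.8000
ω₂ (FR) = (vx + vy + k·ωz)/r = -0.7920/0.06 = -13.2000
ω₃ (RL) = (vx + vy − k·ωz)/r = -0.0080/0.06 = -0.1333
ω₄ (RR) = (vx − vy + k·ωz)/r = -1.1920/0.06 = -19.8667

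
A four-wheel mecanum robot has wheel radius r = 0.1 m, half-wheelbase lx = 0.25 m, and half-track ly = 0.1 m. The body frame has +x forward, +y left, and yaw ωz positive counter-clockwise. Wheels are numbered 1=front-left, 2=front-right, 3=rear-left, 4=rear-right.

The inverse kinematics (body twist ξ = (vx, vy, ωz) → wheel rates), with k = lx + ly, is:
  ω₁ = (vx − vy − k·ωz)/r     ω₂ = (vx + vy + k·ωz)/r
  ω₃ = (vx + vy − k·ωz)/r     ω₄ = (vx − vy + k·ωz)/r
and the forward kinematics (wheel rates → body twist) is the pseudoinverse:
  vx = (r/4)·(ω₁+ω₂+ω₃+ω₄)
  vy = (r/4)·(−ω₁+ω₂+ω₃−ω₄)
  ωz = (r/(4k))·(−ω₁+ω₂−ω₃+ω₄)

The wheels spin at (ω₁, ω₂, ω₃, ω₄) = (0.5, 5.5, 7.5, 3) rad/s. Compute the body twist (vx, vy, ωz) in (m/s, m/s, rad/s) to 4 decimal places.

k = lx + ly = 0.25 + 0.1 = 0.3500
ω₁+ω₂+ω₃+ω₄ = 16.5000  →  vx = (0.1/4)·16.5000 = 0.4125
−ω₁+ω₂+ω₃−ω₄ = 9.5000  →  vy = (0.1/4)·9.5000 = 0.2375
−ω₁+ω₂−ω₃+ω₄ = 0.5000  →  ωz = (0.1/1.4000)·0.5000 = 0.0357

(0.4125, 0.2375, 0.0357)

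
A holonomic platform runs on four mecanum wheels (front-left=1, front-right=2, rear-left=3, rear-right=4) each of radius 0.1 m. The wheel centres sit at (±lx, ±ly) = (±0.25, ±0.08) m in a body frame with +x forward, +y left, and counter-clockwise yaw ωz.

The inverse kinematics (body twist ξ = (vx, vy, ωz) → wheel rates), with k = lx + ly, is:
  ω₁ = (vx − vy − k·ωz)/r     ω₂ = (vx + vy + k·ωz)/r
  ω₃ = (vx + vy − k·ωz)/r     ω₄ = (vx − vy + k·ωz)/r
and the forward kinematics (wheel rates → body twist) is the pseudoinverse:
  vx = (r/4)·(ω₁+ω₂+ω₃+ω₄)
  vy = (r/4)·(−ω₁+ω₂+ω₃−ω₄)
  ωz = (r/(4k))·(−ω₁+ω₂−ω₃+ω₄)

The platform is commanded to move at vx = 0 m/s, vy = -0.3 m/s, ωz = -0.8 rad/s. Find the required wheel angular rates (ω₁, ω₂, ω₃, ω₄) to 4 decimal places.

k = lx + ly = 0.25 + 0.08 = 0.3300;  k·ωz = 0.3300·-0.8 = -0.2640
ω₁ (FL) = (vx − vy − k·ωz)/r = 0.5640/0.1 = 5.6400
ω₂ (FR) = (vx + vy + k·ωz)/r = -0.5640/0.1 = -5.6400
ω₃ (RL) = (vx + vy − k·ωz)/r = -0.0360/0.1 = -0.3600
ω₄ (RR) = (vx − vy + k·ωz)/r = 0.0360/0.1 = 0.3600

(5.6400, -5.6400, -0.3600, 0.3600)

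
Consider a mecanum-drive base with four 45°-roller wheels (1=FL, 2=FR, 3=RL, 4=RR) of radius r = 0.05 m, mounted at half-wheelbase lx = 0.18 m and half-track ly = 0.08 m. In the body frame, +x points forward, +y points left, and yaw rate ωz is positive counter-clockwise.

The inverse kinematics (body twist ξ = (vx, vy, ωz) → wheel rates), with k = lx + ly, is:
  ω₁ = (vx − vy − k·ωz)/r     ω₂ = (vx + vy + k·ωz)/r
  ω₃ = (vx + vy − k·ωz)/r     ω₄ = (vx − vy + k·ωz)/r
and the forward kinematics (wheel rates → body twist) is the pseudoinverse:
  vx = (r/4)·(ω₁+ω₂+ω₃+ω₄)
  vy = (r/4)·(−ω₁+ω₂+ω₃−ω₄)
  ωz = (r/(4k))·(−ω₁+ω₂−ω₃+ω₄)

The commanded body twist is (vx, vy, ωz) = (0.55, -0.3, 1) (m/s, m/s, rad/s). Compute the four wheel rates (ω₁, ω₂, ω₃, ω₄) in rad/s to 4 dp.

(11.8000, 10.2000, -0.2000, 22.2000)

k = lx + ly = 0.18 + 0.08 = 0.2600;  k·ωz = 0.2600·1 = 0.2600
ω₁ (FL) = (vx − vy − k·ωz)/r = 0.5900/0.05 = 11.8000
ω₂ (FR) = (vx + vy + k·ωz)/r = 0.5100/0.05 = 10.2000
ω₃ (RL) = (vx + vy − k·ωz)/r = -0.0100/0.05 = -0.2000
ω₄ (RR) = (vx − vy + k·ωz)/r = 1.1100/0.05 = 22.2000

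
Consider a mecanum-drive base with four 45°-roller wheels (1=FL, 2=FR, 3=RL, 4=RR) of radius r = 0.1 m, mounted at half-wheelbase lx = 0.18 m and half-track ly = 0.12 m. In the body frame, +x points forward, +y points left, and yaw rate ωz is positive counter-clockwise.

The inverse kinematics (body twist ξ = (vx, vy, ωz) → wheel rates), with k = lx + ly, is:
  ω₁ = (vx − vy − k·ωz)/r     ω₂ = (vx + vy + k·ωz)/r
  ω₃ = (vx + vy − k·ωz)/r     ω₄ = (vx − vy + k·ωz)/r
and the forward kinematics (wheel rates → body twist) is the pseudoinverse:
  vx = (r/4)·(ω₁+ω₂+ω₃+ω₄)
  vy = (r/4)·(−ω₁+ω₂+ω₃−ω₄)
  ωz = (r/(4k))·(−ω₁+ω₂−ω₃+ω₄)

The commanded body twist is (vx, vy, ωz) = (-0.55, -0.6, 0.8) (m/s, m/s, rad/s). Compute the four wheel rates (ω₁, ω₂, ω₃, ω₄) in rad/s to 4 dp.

k = lx + ly = 0.18 + 0.12 = 0.3000;  k·ωz = 0.3000·0.8 = 0.2400
ω₁ (FL) = (vx − vy − k·ωz)/r = -0.1900/0.1 = -1.9000
ω₂ (FR) = (vx + vy + k·ωz)/r = -0.9100/0.1 = -9.1000
ω₃ (RL) = (vx + vy − k·ωz)/r = -1.3900/0.1 = -13.9000
ω₄ (RR) = (vx − vy + k·ωz)/r = 0.2900/0.1 = 2.9000

(-1.9000, -9.1000, -13.9000, 2.9000)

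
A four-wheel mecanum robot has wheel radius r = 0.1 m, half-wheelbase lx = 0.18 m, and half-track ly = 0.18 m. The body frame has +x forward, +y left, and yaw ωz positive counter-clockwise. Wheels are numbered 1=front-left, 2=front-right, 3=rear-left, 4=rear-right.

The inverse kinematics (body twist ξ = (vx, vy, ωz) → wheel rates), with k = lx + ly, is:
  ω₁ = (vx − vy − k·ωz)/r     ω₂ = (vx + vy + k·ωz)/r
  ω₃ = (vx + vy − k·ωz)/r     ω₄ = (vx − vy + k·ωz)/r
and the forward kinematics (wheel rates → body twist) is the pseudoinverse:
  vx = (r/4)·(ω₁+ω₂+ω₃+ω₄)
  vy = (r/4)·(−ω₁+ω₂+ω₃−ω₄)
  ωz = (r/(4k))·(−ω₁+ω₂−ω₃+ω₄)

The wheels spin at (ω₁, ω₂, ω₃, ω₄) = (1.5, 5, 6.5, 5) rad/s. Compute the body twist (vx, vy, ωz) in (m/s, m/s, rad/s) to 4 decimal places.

k = lx + ly = 0.18 + 0.18 = 0.3600
ω₁+ω₂+ω₃+ω₄ = 18.0000  →  vx = (0.1/4)·18.0000 = 0.4500
−ω₁+ω₂+ω₃−ω₄ = 5.0000  →  vy = (0.1/4)·5.0000 = 0.1250
−ω₁+ω₂−ω₃+ω₄ = 2.0000  →  ωz = (0.1/1.4400)·2.0000 = 0.1389

(0.4500, 0.1250, 0.1389)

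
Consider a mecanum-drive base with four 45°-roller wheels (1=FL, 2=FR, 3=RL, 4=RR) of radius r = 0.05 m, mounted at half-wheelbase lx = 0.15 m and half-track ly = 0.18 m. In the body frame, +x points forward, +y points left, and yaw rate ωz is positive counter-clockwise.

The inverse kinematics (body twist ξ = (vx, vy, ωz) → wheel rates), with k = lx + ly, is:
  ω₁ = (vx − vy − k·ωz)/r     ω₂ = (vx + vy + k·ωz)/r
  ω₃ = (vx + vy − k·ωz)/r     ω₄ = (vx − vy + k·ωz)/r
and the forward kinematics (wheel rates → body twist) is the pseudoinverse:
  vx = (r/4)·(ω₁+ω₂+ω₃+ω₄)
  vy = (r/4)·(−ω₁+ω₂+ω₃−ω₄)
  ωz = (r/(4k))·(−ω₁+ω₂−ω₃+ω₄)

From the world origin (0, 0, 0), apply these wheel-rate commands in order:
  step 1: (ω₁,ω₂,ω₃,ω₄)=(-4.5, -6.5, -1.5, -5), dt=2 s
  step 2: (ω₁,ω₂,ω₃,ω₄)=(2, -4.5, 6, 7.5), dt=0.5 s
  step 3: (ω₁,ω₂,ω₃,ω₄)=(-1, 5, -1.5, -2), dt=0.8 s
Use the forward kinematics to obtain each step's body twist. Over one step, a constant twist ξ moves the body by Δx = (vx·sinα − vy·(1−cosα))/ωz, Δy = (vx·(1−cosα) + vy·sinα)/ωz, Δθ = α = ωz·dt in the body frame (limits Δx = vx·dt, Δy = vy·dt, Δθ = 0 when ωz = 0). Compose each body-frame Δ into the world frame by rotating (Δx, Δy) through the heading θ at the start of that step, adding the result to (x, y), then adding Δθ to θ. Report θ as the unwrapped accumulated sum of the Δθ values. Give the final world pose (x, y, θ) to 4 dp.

step 1: ξ=(vx,vy,ωz)=(-0.2188, 0.0187, -0.2083), dt=2.0 → body Δ=(-0.4173, 0.1263, -0.4167) → world pose (-0.4173, 0.1263, -0.4167)
step 2: ξ=(vx,vy,ωz)=(0.1375, -0.1000, -0.1894), dt=0.5 → body Δ=(0.0663, -0.0532, -0.0947) → world pose (-0.3782, 0.0508, -0.5114)
step 3: ξ=(vx,vy,ωz)=(0.0062, 0.0813, 0.2083), dt=0.8 → body Δ=(-0.0004, 0.0651, 0.1667) → world pose (-0.3467, 0.1078, -0.3447)

(-0.3467, 0.1078, -0.3447)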